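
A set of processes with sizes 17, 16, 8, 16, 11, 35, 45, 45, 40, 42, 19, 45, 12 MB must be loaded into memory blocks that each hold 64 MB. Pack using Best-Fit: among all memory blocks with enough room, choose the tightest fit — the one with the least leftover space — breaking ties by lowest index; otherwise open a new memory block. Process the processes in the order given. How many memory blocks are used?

Put 17 MB in memory block 1; 47 MB remain.
Put 16 MB in memory block 1; 31 MB remain.
Put 8 MB in memory block 1; 23 MB remain.
Put 16 MB in memory block 1; 7 MB remain.
Put 11 MB in memory block 2; 53 MB remain.
Put 35 MB in memory block 2; 18 MB remain.
Put 45 MB in memory block 3; 19 MB remain.
Put 45 MB in memory block 4; 19 MB remain.
Put 40 MB in memory block 5; 24 MB remain.
Put 42 MB in memory block 6; 22 MB remain.
Put 19 MB in memory block 3; 0 MB remain.
Put 45 MB in memory block 7; 19 MB remain.
Put 12 MB in memory block 2; 6 MB remain.
Final memory blocks: [17,16,8,16] [11,35,12] [45,19] [45] [40] [42] [45].

7 memory blocks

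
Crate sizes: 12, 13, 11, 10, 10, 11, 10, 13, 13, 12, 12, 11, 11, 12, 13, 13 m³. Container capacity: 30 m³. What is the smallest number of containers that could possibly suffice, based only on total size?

7

Total size = 12 + 13 + 11 + 10 + 10 + 11 + 10 + 13 + 13 + 12 + 12 + 11 + 11 + 12 + 13 + 13 = 187 m³.
⌈187 / 30⌉ = 7.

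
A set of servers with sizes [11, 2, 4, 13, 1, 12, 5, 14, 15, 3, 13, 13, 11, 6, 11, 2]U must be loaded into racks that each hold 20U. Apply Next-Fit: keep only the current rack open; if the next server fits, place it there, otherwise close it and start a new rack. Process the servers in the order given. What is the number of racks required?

9 racks

11U → rack 1 (remaining 9U)
2U → rack 1 (remaining 7U)
4U → rack 1 (remaining 3U)
13U → rack 2 (remaining 7U)
1U → rack 2 (remaining 6U)
12U → rack 3 (remaining 8U)
5U → rack 3 (remaining 3U)
14U → rack 4 (remaining 6U)
15U → rack 5 (remaining 5U)
3U → rack 5 (remaining 2U)
13U → rack 6 (remaining 7U)
13U → rack 7 (remaining 7U)
11U → rack 8 (remaining 9U)
6U → rack 8 (remaining 3U)
11U → rack 9 (remaining 9U)
2U → rack 9 (remaining 7U)
Final racks: [11,2,4] [13,1] [12,5] [14] [15,3] [13] [13] [11,6] [11,2].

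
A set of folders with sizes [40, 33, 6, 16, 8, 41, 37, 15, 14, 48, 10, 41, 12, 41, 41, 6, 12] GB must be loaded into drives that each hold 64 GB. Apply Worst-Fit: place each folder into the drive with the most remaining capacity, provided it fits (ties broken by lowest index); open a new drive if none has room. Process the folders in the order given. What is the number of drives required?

40 GB → drive 1 (remaining 24 GB)
33 GB → drive 2 (remaining 31 GB)
6 GB → drive 2 (remaining 25 GB)
16 GB → drive 2 (remaining 9 GB)
8 GB → drive 1 (remaining 16 GB)
41 GB → drive 3 (remaining 23 GB)
37 GB → drive 4 (remaining 27 GB)
15 GB → drive 4 (remaining 12 GB)
14 GB → drive 3 (remaining 9 GB)
48 GB → drive 5 (remaining 16 GB)
10 GB → drive 1 (remaining 6 GB)
41 GB → drive 6 (remaining 23 GB)
12 GB → drive 6 (remaining 11 GB)
41 GB → drive 7 (remaining 23 GB)
41 GB → drive 8 (remaining 23 GB)
6 GB → drive 7 (remaining 17 GB)
12 GB → drive 8 (remaining 11 GB)

8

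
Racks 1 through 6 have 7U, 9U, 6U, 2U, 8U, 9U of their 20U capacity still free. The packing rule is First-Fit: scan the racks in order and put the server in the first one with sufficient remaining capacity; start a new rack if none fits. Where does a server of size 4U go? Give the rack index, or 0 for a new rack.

1

Racks with room: rack 1 (7U), rack 2 (9U), rack 3 (6U), rack 5 (8U), rack 6 (9U).
The first with room is rack 1.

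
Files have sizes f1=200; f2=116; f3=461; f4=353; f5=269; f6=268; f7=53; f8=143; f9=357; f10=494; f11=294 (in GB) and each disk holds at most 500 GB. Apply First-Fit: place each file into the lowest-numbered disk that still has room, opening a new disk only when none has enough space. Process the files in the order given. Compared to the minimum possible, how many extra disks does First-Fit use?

1

First-Fit: [200,116,53] [461] [353,143] [269] [268] [357] [494] [294] → 8 disks.
Total size 3008 GB; any packing needs at least ⌈3008/500⌉ = 7 disks.
An optimal packing achieves that bound: [494] [461] [357,143] [353,116] [294,200] [269,53] [268] → 7 disks.
Excess: 8 − 7 = 1.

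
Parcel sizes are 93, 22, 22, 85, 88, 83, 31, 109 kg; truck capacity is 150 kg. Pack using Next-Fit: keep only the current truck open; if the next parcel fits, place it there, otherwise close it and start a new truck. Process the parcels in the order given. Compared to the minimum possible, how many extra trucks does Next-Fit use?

Next-Fit: [93,22,22] [85] [88] [83,31] [109] → 5 trucks.
5 parcels exceed 75 kg (half the capacity), and no two of those can share a truck, so at least 5 trucks are needed.
So 5 is already optimal.

0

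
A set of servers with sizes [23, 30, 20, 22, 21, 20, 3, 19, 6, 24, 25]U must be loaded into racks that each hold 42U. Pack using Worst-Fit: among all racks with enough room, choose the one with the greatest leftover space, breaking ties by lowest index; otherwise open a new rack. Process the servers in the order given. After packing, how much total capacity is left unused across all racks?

rack 1: place 23U, 19U left
rack 2: place 30U, 12U left
rack 3: place 20U, 22U left
rack 3: place 22U, 0U left
rack 4: place 21U, 21U left
rack 4: place 20U, 1U left
rack 1: place 3U, 16U left
rack 5: place 19U, 23U left
rack 5: place 6U, 17U left
rack 6: place 24U, 18U left
rack 7: place 25U, 17U left
7 racks × 42U = 294U; used 213U; unused 81U.

81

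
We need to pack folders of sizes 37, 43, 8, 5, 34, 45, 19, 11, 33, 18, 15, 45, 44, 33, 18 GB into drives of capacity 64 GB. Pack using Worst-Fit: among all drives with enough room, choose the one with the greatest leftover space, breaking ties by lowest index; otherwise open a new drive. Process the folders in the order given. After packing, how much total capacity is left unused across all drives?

Put 37 GB in drive 1; 27 GB remain.
Put 43 GB in drive 2; 21 GB remain.
Put 8 GB in drive 1; 19 GB remain.
Put 5 GB in drive 2; 16 GB remain.
Put 34 GB in drive 3; 30 GB remain.
Put 45 GB in drive 4; 19 GB remain.
Put 19 GB in drive 3; 11 GB remain.
Put 11 GB in drive 1; 8 GB remain.
Put 33 GB in drive 5; 31 GB remain.
Put 18 GB in drive 5; 13 GB remain.
Put 15 GB in drive 4; 4 GB remain.
Put 45 GB in drive 6; 19 GB remain.
Put 44 GB in drive 7; 20 GB remain.
Put 33 GB in drive 8; 31 GB remain.
Put 18 GB in drive 8; 13 GB remain.
8 drives × 64 GB = 512 GB; used 408 GB; unused 104 GB.

104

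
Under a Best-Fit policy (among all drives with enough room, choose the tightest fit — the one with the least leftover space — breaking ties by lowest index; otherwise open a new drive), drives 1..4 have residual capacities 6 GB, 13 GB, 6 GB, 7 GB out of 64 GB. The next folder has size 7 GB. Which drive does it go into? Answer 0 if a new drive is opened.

4

Drives with room: drive 2 (13 GB), drive 4 (7 GB).
Tightest fit is drive 4 with 7 GB free.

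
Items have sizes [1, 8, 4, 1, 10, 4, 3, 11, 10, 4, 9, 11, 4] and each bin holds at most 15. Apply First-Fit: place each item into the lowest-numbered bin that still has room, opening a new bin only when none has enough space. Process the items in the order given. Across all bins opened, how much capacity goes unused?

10

1 → bin 1 (remaining 14)
8 → bin 1 (remaining 6)
4 → bin 1 (remaining 2)
1 → bin 1 (remaining 1)
10 → bin 2 (remaining 5)
4 → bin 2 (remaining 1)
3 → bin 3 (remaining 12)
11 → bin 3 (remaining 1)
10 → bin 4 (remaining 5)
4 → bin 4 (remaining 1)
9 → bin 5 (remaining 6)
11 → bin 6 (remaining 4)
4 → bin 5 (remaining 2)
6 bins × 15 = 90; used 80; unused 10.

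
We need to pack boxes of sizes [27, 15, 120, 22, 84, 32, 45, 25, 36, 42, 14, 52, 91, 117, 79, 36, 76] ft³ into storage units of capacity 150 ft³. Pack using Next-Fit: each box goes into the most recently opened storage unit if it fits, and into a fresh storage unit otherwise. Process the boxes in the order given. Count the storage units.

9 storage units

storage unit 1: place 27 ft³, 123 ft³ left
storage unit 1: place 15 ft³, 108 ft³ left
storage unit 2: place 120 ft³, 30 ft³ left
storage unit 2: place 22 ft³, 8 ft³ left
storage unit 3: place 84 ft³, 66 ft³ left
storage unit 3: place 32 ft³, 34 ft³ left
storage unit 4: place 45 ft³, 105 ft³ left
storage unit 4: place 25 ft³, 80 ft³ left
storage unit 4: place 36 ft³, 44 ft³ left
storage unit 4: place 42 ft³, 2 ft³ left
storage unit 5: place 14 ft³, 136 ft³ left
storage unit 5: place 52 ft³, 84 ft³ left
storage unit 6: place 91 ft³, 59 ft³ left
storage unit 7: place 117 ft³, 33 ft³ left
storage unit 8: place 79 ft³, 71 ft³ left
storage unit 8: place 36 ft³, 35 ft³ left
storage unit 9: place 76 ft³, 74 ft³ left
Final storage units: [27,15] [120,22] [84,32] [45,25,36,42] [14,52] [91] [117] [79,36] [76].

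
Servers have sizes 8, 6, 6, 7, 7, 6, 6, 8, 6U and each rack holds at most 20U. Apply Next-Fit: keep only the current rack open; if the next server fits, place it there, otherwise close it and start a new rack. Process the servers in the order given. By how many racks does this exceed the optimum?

0

Next-Fit: [8,6,6] [7,7,6] [6,8,6] → 3 racks.
Total size 60U; any packing needs at least ⌈60/20⌉ = 3 racks.
So 3 is already optimal.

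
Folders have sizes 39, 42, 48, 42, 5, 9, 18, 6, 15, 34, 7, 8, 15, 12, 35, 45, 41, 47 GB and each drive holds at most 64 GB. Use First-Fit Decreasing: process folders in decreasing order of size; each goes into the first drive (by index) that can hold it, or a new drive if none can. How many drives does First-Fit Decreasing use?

Sorted descending: 48, 47, 45, 42, 42, 41, 39, 35, 34, 18, 15, 15, 12, 9, 8, 7, 6, 5.
drive 1: place 48 GB, 16 GB left
drive 2: place 47 GB, 17 GB left
drive 3: place 45 GB, 19 GB left
drive 4: place 42 GB, 22 GB left
drive 5: place 42 GB, 22 GB left
drive 6: place 41 GB, 23 GB left
drive 7: place 39 GB, 25 GB left
drive 8: place 35 GB, 29 GB left
drive 9: place 34 GB, 30 GB left
drive 3: place 18 GB, 1 GB left
drive 1: place 15 GB, 1 GB left
drive 2: place 15 GB, 2 GB left
drive 4: place 12 GB, 10 GB left
drive 4: place 9 GB, 1 GB left
drive 5: place 8 GB, 14 GB left
drive 5: place 7 GB, 7 GB left
drive 5: place 6 GB, 1 GB left
drive 6: place 5 GB, 18 GB left

9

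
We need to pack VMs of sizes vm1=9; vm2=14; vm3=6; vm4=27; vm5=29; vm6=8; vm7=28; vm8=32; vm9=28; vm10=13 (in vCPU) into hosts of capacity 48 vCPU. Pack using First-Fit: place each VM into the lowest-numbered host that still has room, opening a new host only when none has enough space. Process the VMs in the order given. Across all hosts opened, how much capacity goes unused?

vm1 (9 vCPU) → host 1 (remaining 39 vCPU)
vm2 (14 vCPU) → host 1 (remaining 25 vCPU)
vm3 (6 vCPU) → host 1 (remaining 19 vCPU)
vm4 (27 vCPU) → host 2 (remaining 21 vCPU)
vm5 (29 vCPU) → host 3 (remaining 19 vCPU)
vm6 (8 vCPU) → host 1 (remaining 11 vCPU)
vm7 (28 vCPU) → host 4 (remaining 20 vCPU)
vm8 (32 vCPU) → host 5 (remaining 16 vCPU)
vm9 (28 vCPU) → host 6 (remaining 20 vCPU)
vm10 (13 vCPU) → host 2 (remaining 8 vCPU)
6 hosts × 48 vCPU = 288 vCPU; used 194 vCPU; unused 94 vCPU.

94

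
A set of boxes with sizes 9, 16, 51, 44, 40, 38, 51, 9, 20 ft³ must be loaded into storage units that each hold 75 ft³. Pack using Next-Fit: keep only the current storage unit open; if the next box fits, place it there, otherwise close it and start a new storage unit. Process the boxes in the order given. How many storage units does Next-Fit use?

storage unit 1: place 9 ft³, 66 ft³ left
storage unit 1: place 16 ft³, 50 ft³ left
storage unit 2: place 51 ft³, 24 ft³ left
storage unit 3: place 44 ft³, 31 ft³ left
storage unit 4: place 40 ft³, 35 ft³ left
storage unit 5: place 38 ft³, 37 ft³ left
storage unit 6: place 51 ft³, 24 ft³ left
storage unit 6: place 9 ft³, 15 ft³ left
storage unit 7: place 20 ft³, 55 ft³ left

7 storage units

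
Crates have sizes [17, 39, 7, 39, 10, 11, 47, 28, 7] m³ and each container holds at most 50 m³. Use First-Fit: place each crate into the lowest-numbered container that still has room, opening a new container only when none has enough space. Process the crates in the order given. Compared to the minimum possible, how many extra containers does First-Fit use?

0

First-Fit: [17,7,10,11] [39,7] [39] [47] [28] → 5 containers.
Total size 205 m³; any packing needs at least ⌈205/50⌉ = 5 containers.
So 5 is already optimal.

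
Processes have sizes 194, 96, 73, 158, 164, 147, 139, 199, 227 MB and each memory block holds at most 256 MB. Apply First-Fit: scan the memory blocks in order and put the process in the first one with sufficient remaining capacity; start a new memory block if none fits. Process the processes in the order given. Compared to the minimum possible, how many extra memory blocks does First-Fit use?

First-Fit: [194] [96,73] [158] [164] [147] [139] [199] [227] → 8 memory blocks.
7 processes exceed 128 MB (half the capacity), and no two of those can share a memory block, so at least 7 memory blocks are needed.
An optimal packing achieves that bound: [227] [199] [194] [164,73] [158,96] [147] [139] → 7 memory blocks.
Excess: 8 − 7 = 1.

1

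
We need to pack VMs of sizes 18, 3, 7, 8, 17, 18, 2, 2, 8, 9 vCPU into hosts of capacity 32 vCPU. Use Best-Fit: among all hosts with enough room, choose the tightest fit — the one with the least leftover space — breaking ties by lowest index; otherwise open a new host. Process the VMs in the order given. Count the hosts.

host 1: place 18 vCPU, 14 vCPU left
host 1: place 3 vCPU, 11 vCPU left
host 1: place 7 vCPU, 4 vCPU left
host 2: place 8 vCPU, 24 vCPU left
host 2: place 17 vCPU, 7 vCPU left
host 3: place 18 vCPU, 14 vCPU left
host 1: place 2 vCPU, 2 vCPU left
host 1: place 2 vCPU, 0 vCPU left
host 3: place 8 vCPU, 6 vCPU left
host 4: place 9 vCPU, 23 vCPU left

4 hosts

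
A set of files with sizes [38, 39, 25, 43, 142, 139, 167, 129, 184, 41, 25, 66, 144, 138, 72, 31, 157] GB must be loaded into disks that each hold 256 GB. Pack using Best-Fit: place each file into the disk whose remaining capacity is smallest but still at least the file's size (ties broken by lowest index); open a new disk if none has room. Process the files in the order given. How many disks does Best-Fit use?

38 GB → disk 1 (remaining 218 GB)
39 GB → disk 1 (remaining 179 GB)
25 GB → disk 1 (remaining 154 GB)
43 GB → disk 1 (remaining 111 GB)
142 GB → disk 2 (remaining 114 GB)
139 GB → disk 3 (remaining 117 GB)
167 GB → disk 4 (remaining 89 GB)
129 GB → disk 5 (remaining 127 GB)
184 GB → disk 6 (remaining 72 GB)
41 GB → disk 6 (remaining 31 GB)
25 GB → disk 6 (remaining 6 GB)
66 GB → disk 4 (remaining 23 GB)
144 GB → disk 7 (remaining 112 GB)
138 GB → disk 8 (remaining 118 GB)
72 GB → disk 1 (remaining 39 GB)
31 GB → disk 1 (remaining 8 GB)
157 GB → disk 9 (remaining 99 GB)

9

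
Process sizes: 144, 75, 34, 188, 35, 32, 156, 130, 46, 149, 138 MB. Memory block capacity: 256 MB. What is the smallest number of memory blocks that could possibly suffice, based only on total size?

Total size = 144 + 75 + 34 + 188 + 35 + 32 + 156 + 130 + 46 + 149 + 138 = 1127 MB.
⌈1127 / 256⌉ = 5.

5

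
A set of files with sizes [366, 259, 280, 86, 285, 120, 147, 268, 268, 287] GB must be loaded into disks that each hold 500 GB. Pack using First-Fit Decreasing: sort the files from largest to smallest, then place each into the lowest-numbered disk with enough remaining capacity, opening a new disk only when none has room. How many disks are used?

Sorted descending: 366, 287, 285, 280, 268, 268, 259, 147, 120, 86.
366 GB → disk 1 (remaining 134 GB)
287 GB → disk 2 (remaining 213 GB)
285 GB → disk 3 (remaining 215 GB)
280 GB → disk 4 (remaining 220 GB)
268 GB → disk 5 (remaining 232 GB)
268 GB → disk 6 (remaining 232 GB)
259 GB → disk 7 (remaining 241 GB)
147 GB → disk 2 (remaining 66 GB)
120 GB → disk 1 (remaining 14 GB)
86 GB → disk 3 (remaining 129 GB)

7 disks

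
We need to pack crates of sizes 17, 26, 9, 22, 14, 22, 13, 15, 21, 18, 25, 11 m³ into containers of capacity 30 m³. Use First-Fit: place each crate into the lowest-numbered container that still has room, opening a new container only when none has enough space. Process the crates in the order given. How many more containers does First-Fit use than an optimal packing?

First-Fit: [17,9] [26] [22] [14,13] [22] [15,11] [21] [18] [25] → 9 containers.
Total size 213 m³; any packing needs at least ⌈213/30⌉ = 8 containers.
An optimal packing achieves that bound: [26] [25] [22] [22] [21,9] [18,11] [17,13] [15,14] → 8 containers.
Excess: 9 − 8 = 1.

1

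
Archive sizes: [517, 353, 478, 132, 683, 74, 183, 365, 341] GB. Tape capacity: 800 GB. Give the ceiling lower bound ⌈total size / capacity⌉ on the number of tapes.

Total size = 517 + 353 + 478 + 132 + 683 + 74 + 183 + 365 + 341 = 3126 GB.
⌈3126 / 800⌉ = 4.

4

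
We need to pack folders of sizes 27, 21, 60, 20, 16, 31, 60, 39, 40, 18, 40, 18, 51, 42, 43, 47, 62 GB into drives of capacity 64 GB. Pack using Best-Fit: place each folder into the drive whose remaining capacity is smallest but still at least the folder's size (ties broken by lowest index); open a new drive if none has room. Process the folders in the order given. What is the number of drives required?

drive 1: place 27 GB, 37 GB left
drive 1: place 21 GB, 16 GB left
drive 2: place 60 GB, 4 GB left
drive 3: place 20 GB, 44 GB left
drive 1: place 16 GB, 0 GB left
drive 3: place 31 GB, 13 GB left
drive 4: place 60 GB, 4 GB left
drive 5: place 39 GB, 25 GB left
drive 6: place 40 GB, 24 GB left
drive 6: place 18 GB, 6 GB left
drive 7: place 40 GB, 24 GB left
drive 7: place 18 GB, 6 GB left
drive 8: place 51 GB, 13 GB left
drive 9: place 42 GB, 22 GB left
drive 10: place 43 GB, 21 GB left
drive 11: place 47 GB, 17 GB left
drive 12: place 62 GB, 2 GB left

12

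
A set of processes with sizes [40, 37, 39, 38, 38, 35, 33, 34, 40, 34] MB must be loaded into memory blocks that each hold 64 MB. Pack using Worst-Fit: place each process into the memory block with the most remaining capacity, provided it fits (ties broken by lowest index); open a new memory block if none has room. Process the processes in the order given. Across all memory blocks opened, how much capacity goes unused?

memory block 1: place 40 MB, 24 MB left
memory block 2: place 37 MB, 27 MB left
memory block 3: place 39 MB, 25 MB left
memory block 4: place 38 MB, 26 MB left
memory block 5: place 38 MB, 26 MB left
memory block 6: place 35 MB, 29 MB left
memory block 7: place 33 MB, 31 MB left
memory block 8: place 34 MB, 30 MB left
memory block 9: place 40 MB, 24 MB left
memory block 10: place 34 MB, 30 MB left
10 memory blocks × 64 MB = 640 MB; used 368 MB; unused 272 MB.

272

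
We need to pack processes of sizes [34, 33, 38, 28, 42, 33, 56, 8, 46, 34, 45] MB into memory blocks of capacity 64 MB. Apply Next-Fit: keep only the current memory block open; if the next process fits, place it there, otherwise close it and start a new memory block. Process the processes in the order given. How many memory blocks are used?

10

memory block 1: place 34 MB, 30 MB left
memory block 2: place 33 MB, 31 MB left
memory block 3: place 38 MB, 26 MB left
memory block 4: place 28 MB, 36 MB left
memory block 5: place 42 MB, 22 MB left
memory block 6: place 33 MB, 31 MB left
memory block 7: place 56 MB, 8 MB left
memory block 7: place 8 MB, 0 MB left
memory block 8: place 46 MB, 18 MB left
memory block 9: place 34 MB, 30 MB left
memory block 10: place 45 MB, 19 MB left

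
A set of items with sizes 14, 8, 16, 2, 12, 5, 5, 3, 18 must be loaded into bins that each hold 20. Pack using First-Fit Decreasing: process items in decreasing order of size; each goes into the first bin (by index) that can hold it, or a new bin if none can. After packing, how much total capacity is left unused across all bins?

17

Sorted descending: 18, 16, 14, 12, 8, 5, 5, 3, 2.
Put 18 in bin 1; 2 remain.
Put 16 in bin 2; 4 remain.
Put 14 in bin 3; 6 remain.
Put 12 in bin 4; 8 remain.
Put 8 in bin 4; 0 remain.
Put 5 in bin 3; 1 remain.
Put 5 in bin 5; 15 remain.
Put 3 in bin 2; 1 remain.
Put 2 in bin 1; 0 remain.
5 bins × 20 = 100; used 83; unused 17.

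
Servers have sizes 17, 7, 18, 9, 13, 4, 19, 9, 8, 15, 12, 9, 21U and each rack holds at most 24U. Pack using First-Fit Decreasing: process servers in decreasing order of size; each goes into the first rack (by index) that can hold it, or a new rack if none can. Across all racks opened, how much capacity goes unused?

Sorted descending: 21, 19, 18, 17, 15, 13, 12, 9, 9, 9, 8, 7, 4.
Put 21U in rack 1; 3U remain.
Put 19U in rack 2; 5U remain.
Put 18U in rack 3; 6U remain.
Put 17U in rack 4; 7U remain.
Put 15U in rack 5; 9U remain.
Put 13U in rack 6; 11U remain.
Put 12U in rack 7; 12U remain.
Put 9U in rack 5; 0U remain.
Put 9U in rack 6; 2U remain.
Put 9U in rack 7; 3U remain.
Put 8U in rack 8; 16U remain.
Put 7U in rack 4; 0U remain.
Put 4U in rack 2; 1U remain.
8 racks × 24U = 192U; used 161U; unused 31U.

31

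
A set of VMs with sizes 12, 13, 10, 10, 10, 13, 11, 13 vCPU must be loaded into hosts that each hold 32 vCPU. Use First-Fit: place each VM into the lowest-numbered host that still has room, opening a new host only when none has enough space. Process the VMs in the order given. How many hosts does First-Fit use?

host 1: place 12 vCPU, 20 vCPU left
host 1: place 13 vCPU, 7 vCPU left
host 2: place 10 vCPU, 22 vCPU left
host 2: place 10 vCPU, 12 vCPU left
host 2: place 10 vCPU, 2 vCPU left
host 3: place 13 vCPU, 19 vCPU left
host 3: place 11 vCPU, 8 vCPU left
host 4: place 13 vCPU, 19 vCPU left
Final hosts: [12,13] [10,10,10] [13,11] [13].

4 hosts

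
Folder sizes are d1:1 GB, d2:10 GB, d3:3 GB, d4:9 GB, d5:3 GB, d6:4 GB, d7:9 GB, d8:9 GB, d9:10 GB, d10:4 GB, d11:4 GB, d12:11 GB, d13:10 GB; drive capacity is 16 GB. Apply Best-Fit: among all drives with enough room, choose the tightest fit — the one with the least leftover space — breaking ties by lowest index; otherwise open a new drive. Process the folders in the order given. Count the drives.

7

drive 1: place d1 (1 GB), 15 GB left
drive 1: place d2 (10 GB), 5 GB left
drive 1: place d3 (3 GB), 2 GB left
drive 2: place d4 (9 GB), 7 GB left
drive 2: place d5 (3 GB), 4 GB left
drive 2: place d6 (4 GB), 0 GB left
drive 3: place d7 (9 GB), 7 GB left
drive 4: place d8 (9 GB), 7 GB left
drive 5: place d9 (10 GB), 6 GB left
drive 5: place d10 (4 GB), 2 GB left
drive 3: place d11 (4 GB), 3 GB left
drive 6: place d12 (11 GB), 5 GB left
drive 7: place d13 (10 GB), 6 GB left
Final drives: [1,10,3] [9,3,4] [9,4] [9] [10,4] [11] [10].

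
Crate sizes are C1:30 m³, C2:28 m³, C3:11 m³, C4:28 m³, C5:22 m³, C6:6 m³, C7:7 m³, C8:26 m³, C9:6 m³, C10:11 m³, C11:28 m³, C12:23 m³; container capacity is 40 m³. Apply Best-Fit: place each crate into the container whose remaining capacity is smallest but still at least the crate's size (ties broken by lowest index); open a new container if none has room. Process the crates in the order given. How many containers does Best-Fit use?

7

container 1: place C1 (30 m³), 10 m³ left
container 2: place C2 (28 m³), 12 m³ left
container 2: place C3 (11 m³), 1 m³ left
container 3: place C4 (28 m³), 12 m³ left
container 4: place C5 (22 m³), 18 m³ left
container 1: place C6 (6 m³), 4 m³ left
container 3: place C7 (7 m³), 5 m³ left
container 5: place C8 (26 m³), 14 m³ left
container 5: place C9 (6 m³), 8 m³ left
container 4: place C10 (11 m³), 7 m³ left
container 6: place C11 (28 m³), 12 m³ left
container 7: place C12 (23 m³), 17 m³ left
Final containers: [30,6] [28,11] [28,7] [22,11] [26,6] [28] [23].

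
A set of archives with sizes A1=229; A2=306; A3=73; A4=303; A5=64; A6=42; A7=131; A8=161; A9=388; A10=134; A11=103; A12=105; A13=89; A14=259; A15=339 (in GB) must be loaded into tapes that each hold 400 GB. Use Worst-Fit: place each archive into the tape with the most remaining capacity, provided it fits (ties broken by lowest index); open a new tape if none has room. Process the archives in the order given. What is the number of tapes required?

8 tapes

Put A1 (229 GB) in tape 1; 171 GB remain.
Put A2 (306 GB) in tape 2; 94 GB remain.
Put A3 (73 GB) in tape 1; 98 GB remain.
Put A4 (303 GB) in tape 3; 97 GB remain.
Put A5 (64 GB) in tape 1; 34 GB remain.
Put A6 (42 GB) in tape 3; 55 GB remain.
Put A7 (131 GB) in tape 4; 269 GB remain.
Put A8 (161 GB) in tape 4; 108 GB remain.
Put A9 (388 GB) in tape 5; 12 GB remain.
Put A10 (134 GB) in tape 6; 266 GB remain.
Put A11 (103 GB) in tape 6; 163 GB remain.
Put A12 (105 GB) in tape 6; 58 GB remain.
Put A13 (89 GB) in tape 4; 19 GB remain.
Put A14 (259 GB) in tape 7; 141 GB remain.
Put A15 (339 GB) in tape 8; 61 GB remain.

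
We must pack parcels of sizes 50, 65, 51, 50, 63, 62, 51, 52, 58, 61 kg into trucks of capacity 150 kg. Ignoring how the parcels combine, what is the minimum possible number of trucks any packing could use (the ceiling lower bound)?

Total size = 50 + 65 + 51 + 50 + 63 + 62 + 51 + 52 + 58 + 61 = 563 kg.
⌈563 / 150⌉ = 4.

4 trucks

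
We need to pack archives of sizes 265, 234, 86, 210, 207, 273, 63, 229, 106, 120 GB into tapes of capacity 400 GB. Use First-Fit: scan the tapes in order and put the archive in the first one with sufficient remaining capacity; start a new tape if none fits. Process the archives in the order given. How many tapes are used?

265 GB → tape 1 (remaining 135 GB)
234 GB → tape 2 (remaining 166 GB)
86 GB → tape 1 (remaining 49 GB)
210 GB → tape 3 (remaining 190 GB)
207 GB → tape 4 (remaining 193 GB)
273 GB → tape 5 (remaining 127 GB)
63 GB → tape 2 (remaining 103 GB)
229 GB → tape 6 (remaining 171 GB)
106 GB → tape 3 (remaining 84 GB)
120 GB → tape 4 (remaining 73 GB)

6 tapes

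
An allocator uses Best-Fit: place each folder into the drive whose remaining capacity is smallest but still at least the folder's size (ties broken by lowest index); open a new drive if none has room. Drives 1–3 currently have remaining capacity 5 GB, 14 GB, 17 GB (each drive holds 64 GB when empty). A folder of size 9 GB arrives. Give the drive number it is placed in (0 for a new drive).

2

Drives with room: drive 2 (14 GB), drive 3 (17 GB).
Tightest fit is drive 2 with 14 GB free.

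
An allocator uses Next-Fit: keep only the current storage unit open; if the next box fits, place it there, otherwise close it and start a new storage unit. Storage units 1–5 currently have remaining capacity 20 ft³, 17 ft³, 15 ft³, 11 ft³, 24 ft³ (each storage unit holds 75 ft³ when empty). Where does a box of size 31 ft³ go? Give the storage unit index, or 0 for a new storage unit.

0

Next-Fit only looks at storage unit 5, which has 24 ft³ free.
31 ft³ does not fit, so a new storage unit is opened.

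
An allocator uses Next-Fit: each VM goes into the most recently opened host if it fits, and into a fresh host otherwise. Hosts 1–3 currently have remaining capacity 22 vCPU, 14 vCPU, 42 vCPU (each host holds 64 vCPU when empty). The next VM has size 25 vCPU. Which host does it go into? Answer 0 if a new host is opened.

3

Next-Fit only looks at host 3, which has 42 vCPU free.
25 vCPU fits there.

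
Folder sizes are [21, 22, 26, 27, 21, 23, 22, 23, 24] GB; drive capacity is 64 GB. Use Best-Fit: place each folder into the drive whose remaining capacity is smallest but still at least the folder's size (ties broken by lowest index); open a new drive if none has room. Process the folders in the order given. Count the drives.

4 drives

21 GB → drive 1 (remaining 43 GB)
22 GB → drive 1 (remaining 21 GB)
26 GB → drive 2 (remaining 38 GB)
27 GB → drive 2 (remaining 11 GB)
21 GB → drive 1 (remaining 0 GB)
23 GB → drive 3 (remaining 41 GB)
22 GB → drive 3 (remaining 19 GB)
23 GB → drive 4 (remaining 41 GB)
24 GB → drive 4 (remaining 17 GB)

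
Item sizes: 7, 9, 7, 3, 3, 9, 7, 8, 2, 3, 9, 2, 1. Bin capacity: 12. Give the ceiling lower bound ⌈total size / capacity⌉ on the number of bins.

6

Total size = 7 + 9 + 7 + 3 + 3 + 9 + 7 + 8 + 2 + 3 + 9 + 2 + 1 = 70.
⌈70 / 12⌉ = 6.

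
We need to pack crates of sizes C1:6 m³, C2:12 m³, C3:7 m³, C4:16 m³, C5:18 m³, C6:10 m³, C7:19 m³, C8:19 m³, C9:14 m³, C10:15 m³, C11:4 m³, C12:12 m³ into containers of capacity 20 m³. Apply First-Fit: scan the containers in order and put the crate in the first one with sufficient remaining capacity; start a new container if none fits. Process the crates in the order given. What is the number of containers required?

container 1: place C1 (6 m³), 14 m³ left
container 1: place C2 (12 m³), 2 m³ left
container 2: place C3 (7 m³), 13 m³ left
container 3: place C4 (16 m³), 4 m³ left
container 4: place C5 (18 m³), 2 m³ left
container 2: place C6 (10 m³), 3 m³ left
container 5: place C7 (19 m³), 1 m³ left
container 6: place C8 (19 m³), 1 m³ left
container 7: place C9 (14 m³), 6 m³ left
container 8: place C10 (15 m³), 5 m³ left
container 3: place C11 (4 m³), 0 m³ left
container 9: place C12 (12 m³), 8 m³ left

9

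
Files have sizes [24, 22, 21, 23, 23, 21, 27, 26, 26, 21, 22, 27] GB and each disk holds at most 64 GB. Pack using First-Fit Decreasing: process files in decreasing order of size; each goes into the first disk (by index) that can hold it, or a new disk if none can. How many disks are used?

6

Sorted descending: 27, 27, 26, 26, 24, 23, 23, 22, 22, 21, 21, 21.
27 GB → disk 1 (remaining 37 GB)
27 GB → disk 1 (remaining 10 GB)
26 GB → disk 2 (remaining 38 GB)
26 GB → disk 2 (remaining 12 GB)
24 GB → disk 3 (remaining 40 GB)
23 GB → disk 3 (remaining 17 GB)
23 GB → disk 4 (remaining 41 GB)
22 GB → disk 4 (remaining 19 GB)
22 GB → disk 5 (remaining 42 GB)
21 GB → disk 5 (remaining 21 GB)
21 GB → disk 5 (remaining 0 GB)
21 GB → disk 6 (remaining 43 GB)
Final disks: [27,27] [26,26] [24,23] [23,22] [22,21,21] [21].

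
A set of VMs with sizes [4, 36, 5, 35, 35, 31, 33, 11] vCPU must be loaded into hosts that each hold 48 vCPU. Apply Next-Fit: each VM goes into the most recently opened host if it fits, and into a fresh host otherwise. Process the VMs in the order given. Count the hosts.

5

host 1: place 4 vCPU, 44 vCPU left
host 1: place 36 vCPU, 8 vCPU left
host 1: place 5 vCPU, 3 vCPU left
host 2: place 35 vCPU, 13 vCPU left
host 3: place 35 vCPU, 13 vCPU left
host 4: place 31 vCPU, 17 vCPU left
host 5: place 33 vCPU, 15 vCPU left
host 5: place 11 vCPU, 4 vCPU left
Final hosts: [4,36,5] [35] [35] [31] [33,11].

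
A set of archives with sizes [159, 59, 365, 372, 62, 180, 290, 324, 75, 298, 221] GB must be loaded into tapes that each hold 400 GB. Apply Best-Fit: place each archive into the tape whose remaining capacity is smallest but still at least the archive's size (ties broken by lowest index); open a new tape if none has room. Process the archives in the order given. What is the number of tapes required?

Put 159 GB in tape 1; 241 GB remain.
Put 59 GB in tape 1; 182 GB remain.
Put 365 GB in tape 2; 35 GB remain.
Put 372 GB in tape 3; 28 GB remain.
Put 62 GB in tape 1; 120 GB remain.
Put 180 GB in tape 4; 220 GB remain.
Put 290 GB in tape 5; 110 GB remain.
Put 324 GB in tape 6; 76 GB remain.
Put 75 GB in tape 6; 1 GB remain.
Put 298 GB in tape 7; 102 GB remain.
Put 221 GB in tape 8; 179 GB remain.
Final tapes: [159,59,62] [365] [372] [180] [290] [324,75] [298] [221].

8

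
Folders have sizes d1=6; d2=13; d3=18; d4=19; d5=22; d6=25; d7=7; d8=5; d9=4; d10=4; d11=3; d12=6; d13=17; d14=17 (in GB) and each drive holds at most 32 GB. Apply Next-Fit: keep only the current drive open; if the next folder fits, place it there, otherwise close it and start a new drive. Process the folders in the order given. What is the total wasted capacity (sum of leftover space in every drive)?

90

Put d1 (6 GB) in drive 1; 26 GB remain.
Put d2 (13 GB) in drive 1; 13 GB remain.
Put d3 (18 GB) in drive 2; 14 GB remain.
Put d4 (19 GB) in drive 3; 13 GB remain.
Put d5 (22 GB) in drive 4; 10 GB remain.
Put d6 (25 GB) in drive 5; 7 GB remain.
Put d7 (7 GB) in drive 5; 0 GB remain.
Put d8 (5 GB) in drive 6; 27 GB remain.
Put d9 (4 GB) in drive 6; 23 GB remain.
Put d10 (4 GB) in drive 6; 19 GB remain.
Put d11 (3 GB) in drive 6; 16 GB remain.
Put d12 (6 GB) in drive 6; 10 GB remain.
Put d13 (17 GB) in drive 7; 15 GB remain.
Put d14 (17 GB) in drive 8; 15 GB remain.
8 drives × 32 GB = 256 GB; used 166 GB; unused 90 GB.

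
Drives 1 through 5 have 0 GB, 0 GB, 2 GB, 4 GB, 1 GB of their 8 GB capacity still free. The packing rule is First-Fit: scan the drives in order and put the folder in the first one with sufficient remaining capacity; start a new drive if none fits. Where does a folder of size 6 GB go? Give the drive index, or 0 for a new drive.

0

No drive has ≥ 6 GB free, so a new drive is opened.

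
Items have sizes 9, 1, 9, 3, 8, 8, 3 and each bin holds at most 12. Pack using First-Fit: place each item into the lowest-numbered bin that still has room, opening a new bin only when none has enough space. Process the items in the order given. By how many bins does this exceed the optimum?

0

First-Fit: [9,1] [9,3] [8,3] [8] → 4 bins.
Total size 41; any packing needs at least ⌈41/12⌉ = 4 bins.
So 4 is already optimal.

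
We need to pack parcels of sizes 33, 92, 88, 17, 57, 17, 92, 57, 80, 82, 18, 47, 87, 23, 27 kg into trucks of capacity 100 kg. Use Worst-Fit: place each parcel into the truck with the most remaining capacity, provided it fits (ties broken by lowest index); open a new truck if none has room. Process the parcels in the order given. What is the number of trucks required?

truck 1: place 33 kg, 67 kg left
truck 2: place 92 kg, 8 kg left
truck 3: place 88 kg, 12 kg left
truck 1: place 17 kg, 50 kg left
truck 4: place 57 kg, 43 kg left
truck 1: place 17 kg, 33 kg left
truck 5: place 92 kg, 8 kg left
truck 6: place 57 kg, 43 kg left
truck 7: place 80 kg, 20 kg left
truck 8: place 82 kg, 18 kg left
truck 4: place 18 kg, 25 kg left
truck 9: place 47 kg, 53 kg left
truck 10: place 87 kg, 13 kg left
truck 9: place 23 kg, 30 kg left
truck 6: place 27 kg, 16 kg left

10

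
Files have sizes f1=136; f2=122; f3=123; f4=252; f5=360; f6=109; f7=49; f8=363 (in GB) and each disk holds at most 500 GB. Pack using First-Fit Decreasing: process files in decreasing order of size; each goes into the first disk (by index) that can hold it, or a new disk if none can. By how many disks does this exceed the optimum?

0

First-Fit Decreasing: [363,136] [360,123] [252,122,109] [49] → 4 disks.
Total size 1514 GB; any packing needs at least ⌈1514/500⌉ = 4 disks.
So 4 is already optimal.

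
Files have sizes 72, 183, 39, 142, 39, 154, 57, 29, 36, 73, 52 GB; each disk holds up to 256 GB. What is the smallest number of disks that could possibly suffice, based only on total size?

Total size = 72 + 183 + 39 + 142 + 39 + 154 + 57 + 29 + 36 + 73 + 52 = 876 GB.
⌈876 / 256⌉ = 4.

4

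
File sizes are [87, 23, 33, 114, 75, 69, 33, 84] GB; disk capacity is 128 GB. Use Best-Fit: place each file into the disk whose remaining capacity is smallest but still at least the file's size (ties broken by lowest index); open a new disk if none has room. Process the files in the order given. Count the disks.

5 disks

Put 87 GB in disk 1; 41 GB remain.
Put 23 GB in disk 1; 18 GB remain.
Put 33 GB in disk 2; 95 GB remain.
Put 114 GB in disk 3; 14 GB remain.
Put 75 GB in disk 2; 20 GB remain.
Put 69 GB in disk 4; 59 GB remain.
Put 33 GB in disk 4; 26 GB remain.
Put 84 GB in disk 5; 44 GB remain.
Final disks: [87,23] [33,75] [114] [69,33] [84].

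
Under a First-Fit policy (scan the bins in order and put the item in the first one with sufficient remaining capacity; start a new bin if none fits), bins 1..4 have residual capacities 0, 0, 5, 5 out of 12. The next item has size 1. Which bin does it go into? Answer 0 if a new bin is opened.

Bins with room: bin 3 (5), bin 4 (5).
The first with room is bin 3.

3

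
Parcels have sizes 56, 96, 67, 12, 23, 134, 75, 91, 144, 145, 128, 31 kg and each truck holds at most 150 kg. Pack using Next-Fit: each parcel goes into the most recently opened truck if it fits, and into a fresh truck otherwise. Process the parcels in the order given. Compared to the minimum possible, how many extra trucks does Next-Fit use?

3

Next-Fit: [56] [96] [67,12,23] [134] [75] [91] [144] [145] [128] [31] → 10 trucks.
Total size 1002 kg; any packing needs at least ⌈1002/150⌉ = 7 trucks.
An optimal packing achieves that bound: [145] [144] [134,12] [128] [96,31,23] [91,56] [75,67] → 7 trucks.
Excess: 10 − 7 = 3.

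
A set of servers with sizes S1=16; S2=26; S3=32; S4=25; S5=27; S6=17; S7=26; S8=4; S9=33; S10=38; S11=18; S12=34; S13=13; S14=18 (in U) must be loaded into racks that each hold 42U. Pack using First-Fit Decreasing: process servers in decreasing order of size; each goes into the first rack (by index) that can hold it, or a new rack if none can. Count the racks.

9

Sorted descending: 38, 34, 33, 32, 27, 26, 26, 25, 18, 18, 17, 16, 13, 4.
rack 1: place 38U, 4U left
rack 2: place 34U, 8U left
rack 3: place 33U, 9U left
rack 4: place 32U, 10U left
rack 5: place 27U, 15U left
rack 6: place 26U, 16U left
rack 7: place 26U, 16U left
rack 8: place 25U, 17U left
rack 9: place 18U, 24U left
rack 9: place 18U, 6U left
rack 8: place 17U, 0U left
rack 6: place 16U, 0U left
rack 5: place 13U, 2U left
rack 1: place 4U, 0U left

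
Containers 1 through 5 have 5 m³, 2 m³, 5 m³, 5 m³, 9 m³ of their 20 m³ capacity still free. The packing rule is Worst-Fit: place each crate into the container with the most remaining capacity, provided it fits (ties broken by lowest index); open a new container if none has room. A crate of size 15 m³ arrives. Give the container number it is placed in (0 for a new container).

No container has ≥ 15 m³ free, so a new container is opened.

0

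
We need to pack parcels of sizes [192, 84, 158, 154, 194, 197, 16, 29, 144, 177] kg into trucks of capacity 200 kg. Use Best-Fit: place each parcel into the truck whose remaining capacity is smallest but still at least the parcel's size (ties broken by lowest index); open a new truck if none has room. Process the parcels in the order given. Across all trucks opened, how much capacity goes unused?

truck 1: place 192 kg, 8 kg left
truck 2: place 84 kg, 116 kg left
truck 3: place 158 kg, 42 kg left
truck 4: place 154 kg, 46 kg left
truck 5: place 194 kg, 6 kg left
truck 6: place 197 kg, 3 kg left
truck 3: place 16 kg, 26 kg left
truck 4: place 29 kg, 17 kg left
truck 7: place 144 kg, 56 kg left
truck 8: place 177 kg, 23 kg left
8 trucks × 200 kg = 1600 kg; used 1345 kg; unused 255 kg.

255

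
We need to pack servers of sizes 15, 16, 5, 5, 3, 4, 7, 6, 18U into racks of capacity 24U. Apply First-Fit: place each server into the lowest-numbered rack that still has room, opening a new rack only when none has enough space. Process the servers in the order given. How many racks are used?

4 racks

15U → rack 1 (remaining 9U)
16U → rack 2 (remaining 8U)
5U → rack 1 (remaining 4U)
5U → rack 2 (remaining 3U)
3U → rack 1 (remaining 1U)
4U → rack 3 (remaining 20U)
7U → rack 3 (remaining 13U)
6U → rack 3 (remaining 7U)
18U → rack 4 (remaining 6U)
Final racks: [15,5,3] [16,5] [4,7,6] [18].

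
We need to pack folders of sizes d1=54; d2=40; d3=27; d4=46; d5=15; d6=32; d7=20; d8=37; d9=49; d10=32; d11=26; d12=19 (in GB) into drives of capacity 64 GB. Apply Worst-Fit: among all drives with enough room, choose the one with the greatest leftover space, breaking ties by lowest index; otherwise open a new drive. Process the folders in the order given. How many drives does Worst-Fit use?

8

d1 (54 GB) → drive 1 (remaining 10 GB)
d2 (40 GB) → drive 2 (remaining 24 GB)
d3 (27 GB) → drive 3 (remaining 37 GB)
d4 (46 GB) → drive 4 (remaining 18 GB)
d5 (15 GB) → drive 3 (remaining 22 GB)
d6 (32 GB) → drive 5 (remaining 32 GB)
d7 (20 GB) → drive 5 (remaining 12 GB)
d8 (37 GB) → drive 6 (remaining 27 GB)
d9 (49 GB) → drive 7 (remaining 15 GB)
d10 (32 GB) → drive 8 (remaining 32 GB)
d11 (26 GB) → drive 8 (remaining 6 GB)
d12 (19 GB) → drive 6 (remaining 8 GB)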